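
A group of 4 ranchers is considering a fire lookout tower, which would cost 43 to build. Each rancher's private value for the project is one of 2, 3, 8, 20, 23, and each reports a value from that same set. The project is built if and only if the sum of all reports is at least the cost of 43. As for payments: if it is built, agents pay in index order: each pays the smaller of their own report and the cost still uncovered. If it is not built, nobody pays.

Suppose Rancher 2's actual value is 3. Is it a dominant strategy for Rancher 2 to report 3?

No

Consider the case where Rancher 1 reports 2, Rancher 3 reports 20 and Rancher 4 reports 20.
Truthful report 3: project built, pays 3, utility 3 - 3 = 0.
Report 2 instead: project built, pays 2, utility 3 - 2 = 1.
Since 1 > 0, reporting 2 is strictly better here, so truthful reporting is not dominant.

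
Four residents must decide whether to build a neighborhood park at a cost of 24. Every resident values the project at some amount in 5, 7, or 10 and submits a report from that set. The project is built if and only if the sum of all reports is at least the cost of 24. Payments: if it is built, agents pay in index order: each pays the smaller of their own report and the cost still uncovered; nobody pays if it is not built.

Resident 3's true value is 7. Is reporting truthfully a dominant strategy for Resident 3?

No

Consider the case where Resident 1 reports 5, Resident 2 reports 5 and Resident 4 reports 10.
Truthful report 7: project built, pays 7, utility 7 - 7 = 0.
Report 5 instead: project built, pays 5, utility 7 - 5 = 2.
Since 2 > 0, reporting 5 is strictly better here, so truthful reporting is not dominant.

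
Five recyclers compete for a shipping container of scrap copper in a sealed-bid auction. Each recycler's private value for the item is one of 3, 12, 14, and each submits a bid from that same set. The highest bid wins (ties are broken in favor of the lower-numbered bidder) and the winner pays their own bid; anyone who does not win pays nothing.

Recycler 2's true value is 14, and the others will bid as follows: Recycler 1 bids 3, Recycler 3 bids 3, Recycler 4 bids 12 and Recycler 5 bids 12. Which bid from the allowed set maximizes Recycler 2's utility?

12

Bid 3: loses, pays 0, utility 0.
Bid 12: wins, pays 12, utility 14 - 12 = 2.
Bid 14: wins, pays 14, utility 14 - 14 = 0.
The best choice is 12 with utility 2.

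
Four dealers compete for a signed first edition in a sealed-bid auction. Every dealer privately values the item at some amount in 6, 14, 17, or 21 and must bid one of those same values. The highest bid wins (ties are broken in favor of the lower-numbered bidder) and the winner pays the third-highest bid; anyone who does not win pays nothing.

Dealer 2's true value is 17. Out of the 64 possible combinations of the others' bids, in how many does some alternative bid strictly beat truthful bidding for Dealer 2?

12

Others bid (6, 6, 21): truth gives 0; bid 21 gives 11 > 0. Violating.
Others bid (6, 14, 21): truth gives 0; bid 21 gives 3 > 0. Violating.
Others bid (6, 21, 6): truth gives 0; bid 21 gives 11 > 0. Violating.
Others bid (6, 21, 14): truth gives 0; bid 21 gives 3 > 0. Violating.
Others bid (6, 6, 6): truth gives 11; no alternative beats it.
Others bid (6, 6, 14): truth gives 11; no alternative beats it.
(Checking all 64 profiles: 12 have a profitable deviation, 52 do not.)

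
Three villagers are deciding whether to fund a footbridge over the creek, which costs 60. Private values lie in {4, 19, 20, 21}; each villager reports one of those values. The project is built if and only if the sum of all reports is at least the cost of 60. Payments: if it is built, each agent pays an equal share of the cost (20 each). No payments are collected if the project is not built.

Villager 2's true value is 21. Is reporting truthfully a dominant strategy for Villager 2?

Yes

Check each profile of the others' reports and compare truth against every alternative report.
Others report (19, 20): truth gives 1, best alternative gives 0.
Others report (20, 19): truth gives 1, best alternative gives 0.
Others report (19, 21): truth gives 1, best alternative gives 1.
Others report (20, 20): truth gives 1, best alternative gives 1.
Others report (20, 21): truth gives 1, best alternative gives 1.
Others report (21, 19): truth gives 1, best alternative gives 1.
(Remaining 10 profiles checked similarly; truth is weakly best in each.)
In every case the truthful report is at least as good as any alternative, so it is a dominant strategy.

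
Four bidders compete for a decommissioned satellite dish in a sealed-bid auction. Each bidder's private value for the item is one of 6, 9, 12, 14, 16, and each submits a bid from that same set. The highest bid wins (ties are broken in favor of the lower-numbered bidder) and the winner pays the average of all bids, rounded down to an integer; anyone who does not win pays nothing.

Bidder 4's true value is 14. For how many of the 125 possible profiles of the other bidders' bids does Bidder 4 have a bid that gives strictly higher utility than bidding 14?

Others bid (6, 6, 6): truth gives 6; bid 9 gives 8 > 6. Violating.
Others bid (6, 6, 14): truth gives 0; bid 16 gives 4 > 0. Violating.
Others bid (6, 9, 14): truth gives 0; bid 16 gives 3 > 0. Violating.
Others bid (6, 12, 14): truth gives 0; bid 16 gives 2 > 0. Violating.
Others bid (6, 6, 9): truth gives 6; no alternative beats it.
Others bid (6, 6, 12): truth gives 5; no alternative beats it.
(Checking all 125 profiles: 35 have a profitable deviation, 90 do not.)

35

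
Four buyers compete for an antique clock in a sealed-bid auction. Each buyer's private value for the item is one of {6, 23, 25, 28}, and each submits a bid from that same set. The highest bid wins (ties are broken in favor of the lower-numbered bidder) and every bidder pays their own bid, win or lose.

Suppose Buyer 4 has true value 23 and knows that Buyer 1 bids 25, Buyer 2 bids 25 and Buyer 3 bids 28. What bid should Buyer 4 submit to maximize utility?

6

Bid 6: loses but pays 6, utility -6.
Bid 23: loses but pays 23, utility -23.
Bid 25: loses but pays 25, utility -25.
Bid 28: loses but pays 28, utility -28.
The best choice is 6 with utility -6.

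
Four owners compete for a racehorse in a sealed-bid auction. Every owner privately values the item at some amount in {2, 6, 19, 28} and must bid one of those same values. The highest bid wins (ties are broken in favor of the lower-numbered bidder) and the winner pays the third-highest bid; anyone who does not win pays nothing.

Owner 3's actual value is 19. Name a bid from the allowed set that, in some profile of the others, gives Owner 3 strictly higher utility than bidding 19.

28

Suppose Owner 1 bids 2, Owner 2 bids 2 and Owner 4 bids 28.
Bid 19: loses, pays 0, utility 0.
Bid 28: wins, pays 2, utility 19 - 2 = 17.
So bidding 28 beats truth here (17 > 0).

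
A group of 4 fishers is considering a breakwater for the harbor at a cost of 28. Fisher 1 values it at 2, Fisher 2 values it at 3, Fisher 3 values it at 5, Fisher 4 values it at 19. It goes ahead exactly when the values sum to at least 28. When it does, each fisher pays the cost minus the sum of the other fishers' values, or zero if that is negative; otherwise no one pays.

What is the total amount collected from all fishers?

25

Total value 29 ≥ cost 28, so it is built.
Fisher 1: others sum to 27; max(0, 28 - 27) = 1.
Fisher 2: others sum to 26; max(0, 28 - 26) = 2.
Fisher 3: others sum to 24; max(0, 28 - 24) = 4.
Fisher 4: others sum to 10; max(0, 28 - 10) = 18.
Total collected = 1 + 2 + 4 + 18 = 25.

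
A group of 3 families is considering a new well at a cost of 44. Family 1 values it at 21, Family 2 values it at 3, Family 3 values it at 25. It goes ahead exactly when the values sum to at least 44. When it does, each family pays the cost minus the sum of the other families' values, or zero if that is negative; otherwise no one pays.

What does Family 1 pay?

16

Total value 49 ≥ cost 44, so the project is built.
The other families' values sum to 28.
Cost minus that sum is 44 - 28 = 16.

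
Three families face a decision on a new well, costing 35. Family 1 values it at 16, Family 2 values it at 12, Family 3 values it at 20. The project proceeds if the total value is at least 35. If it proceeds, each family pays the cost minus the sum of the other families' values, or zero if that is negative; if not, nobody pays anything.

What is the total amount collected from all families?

10

Total value 48 ≥ cost 35, so it is built.
Family 1: others sum to 32; max(0, 35 - 32) = 3.
Family 2: others sum to 36; max(0, 35 - 36) = 0.
Family 3: others sum to 28; max(0, 35 - 28) = 7.
Total collected = 3 + 0 + 7 = 10.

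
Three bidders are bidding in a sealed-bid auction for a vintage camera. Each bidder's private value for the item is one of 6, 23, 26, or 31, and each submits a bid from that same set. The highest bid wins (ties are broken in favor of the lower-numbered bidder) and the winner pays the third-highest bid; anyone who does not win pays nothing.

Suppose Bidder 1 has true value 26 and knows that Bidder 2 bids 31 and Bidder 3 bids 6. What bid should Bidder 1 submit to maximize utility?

31

Bid 6: loses, pays 0, utility 0.
Bid 23: loses, pays 0, utility 0.
Bid 26: loses, pays 0, utility 0.
Bid 31: wins, pays 6, utility 26 - 6 = 20.
The best choice is 31 with utility 20.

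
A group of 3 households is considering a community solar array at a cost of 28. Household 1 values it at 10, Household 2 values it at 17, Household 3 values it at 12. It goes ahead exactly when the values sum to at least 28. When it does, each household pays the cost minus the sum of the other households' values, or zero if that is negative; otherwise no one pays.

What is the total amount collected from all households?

Total value 39 ≥ cost 28, so it is built.
Household 1: others sum to 29; max(0, 28 - 29) = 0.
Household 2: others sum to 22; max(0, 28 - 22) = 6.
Household 3: others sum to 27; max(0, 28 - 27) = 1.
Total collected = 0 + 6 + 1 = 7.

7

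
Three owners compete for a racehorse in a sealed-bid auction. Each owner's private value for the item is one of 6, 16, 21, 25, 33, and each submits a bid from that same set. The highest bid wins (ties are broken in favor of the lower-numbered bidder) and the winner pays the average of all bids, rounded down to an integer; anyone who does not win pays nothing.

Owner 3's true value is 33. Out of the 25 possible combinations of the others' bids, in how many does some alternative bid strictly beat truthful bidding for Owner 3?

9

Others bid (6, 6): truth gives 18; bid 16 gives 24 > 18. Violating.
Others bid (6, 16): truth gives 15; bid 21 gives 19 > 15. Violating.
Others bid (6, 21): truth gives 13; bid 25 gives 16 > 13. Violating.
Others bid (16, 6): truth gives 15; bid 21 gives 19 > 15. Violating.
Others bid (6, 25): truth gives 12; no alternative beats it.
Others bid (6, 33): truth gives 0; no alternative beats it.
(Checking all 25 profiles: 9 have a profitable deviation, 16 do not.)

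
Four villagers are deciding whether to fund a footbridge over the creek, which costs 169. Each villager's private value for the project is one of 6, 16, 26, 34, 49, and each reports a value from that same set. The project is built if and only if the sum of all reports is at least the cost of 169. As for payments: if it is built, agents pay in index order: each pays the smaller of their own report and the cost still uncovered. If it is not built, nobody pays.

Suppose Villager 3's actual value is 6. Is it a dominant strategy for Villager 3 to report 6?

Check each profile of the others' reports and compare truth against every alternative report.
Others report (6, 6, 6): truth gives 0, best alternative gives 0.
Others report (6, 6, 16): truth gives 0, best alternative gives 0.
Others report (6, 6, 26): truth gives 0, best alternative gives 0.
Others report (6, 6, 34): truth gives 0, best alternative gives 0.
Others report (6, 6, 49): truth gives 0, best alternative gives 0.
Others report (6, 16, 6): truth gives 0, best alternative gives 0.
(Remaining 119 profiles checked similarly; truth is weakly best in each.)
In every case the truthful report is at least as good as any alternative, so it is a dominant strategy.

Yes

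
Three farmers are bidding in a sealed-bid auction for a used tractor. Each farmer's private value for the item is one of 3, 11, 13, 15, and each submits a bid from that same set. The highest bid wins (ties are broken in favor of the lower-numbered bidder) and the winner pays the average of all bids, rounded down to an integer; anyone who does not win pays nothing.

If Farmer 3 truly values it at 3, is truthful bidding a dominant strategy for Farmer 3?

Check each profile of the others' bids and compare truth against every alternative bid.
Others bid (3, 3): truth gives 0, best alternative gives -2.
Others bid (3, 11): truth gives 0, best alternative gives 0.
Others bid (3, 13): truth gives 0, best alternative gives 0.
Others bid (3, 15): truth gives 0, best alternative gives 0.
Others bid (11, 3): truth gives 0, best alternative gives 0.
Others bid (11, 11): truth gives 0, best alternative gives 0.
(Remaining 10 profiles checked similarly; truth is weakly best in each.)
In every case the truthful bid is at least as good as any alternative, so it is a dominant strategy.

Yes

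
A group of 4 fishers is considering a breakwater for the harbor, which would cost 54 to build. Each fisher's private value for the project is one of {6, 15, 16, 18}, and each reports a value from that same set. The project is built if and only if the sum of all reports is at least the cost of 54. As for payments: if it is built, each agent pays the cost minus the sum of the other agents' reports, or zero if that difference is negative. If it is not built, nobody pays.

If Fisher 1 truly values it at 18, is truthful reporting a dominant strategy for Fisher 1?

Yes

Check each profile of the others' reports and compare truth against every alternative report.
Others report (6, 15, 16): truth gives 1, best alternative gives 0.
Others report (6, 16, 15): truth gives 1, best alternative gives 0.
Others report (15, 6, 16): truth gives 1, best alternative gives 0.
Others report (15, 16, 6): truth gives 1, best alternative gives 0.
Others report (16, 6, 15): truth gives 1, best alternative gives 0.
Others report (16, 15, 6): truth gives 1, best alternative gives 0.
(Remaining 58 profiles checked similarly; truth is weakly best in each.)
In every case the truthful report is at least as good as any alternative, so it is a dominant strategy.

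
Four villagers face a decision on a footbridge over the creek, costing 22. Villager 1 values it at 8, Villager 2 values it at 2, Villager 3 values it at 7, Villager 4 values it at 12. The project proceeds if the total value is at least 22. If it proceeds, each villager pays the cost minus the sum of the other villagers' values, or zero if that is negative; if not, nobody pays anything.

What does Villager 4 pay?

Total value 29 ≥ cost 22, so the project is built.
The other villagers' values sum to 17.
Cost minus that sum is 22 - 17 = 5.

5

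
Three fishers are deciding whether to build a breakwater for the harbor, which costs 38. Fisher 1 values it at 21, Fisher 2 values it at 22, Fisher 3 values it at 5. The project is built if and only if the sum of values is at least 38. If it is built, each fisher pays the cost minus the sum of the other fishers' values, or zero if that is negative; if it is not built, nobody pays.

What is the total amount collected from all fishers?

23

Total value 48 ≥ cost 38, so it is built.
Fisher 1: others sum to 27; max(0, 38 - 27) = 11.
Fisher 2: others sum to 26; max(0, 38 - 26) = 12.
Fisher 3: others sum to 43; max(0, 38 - 43) = 0.
Total collected = 11 + 12 + 0 = 23.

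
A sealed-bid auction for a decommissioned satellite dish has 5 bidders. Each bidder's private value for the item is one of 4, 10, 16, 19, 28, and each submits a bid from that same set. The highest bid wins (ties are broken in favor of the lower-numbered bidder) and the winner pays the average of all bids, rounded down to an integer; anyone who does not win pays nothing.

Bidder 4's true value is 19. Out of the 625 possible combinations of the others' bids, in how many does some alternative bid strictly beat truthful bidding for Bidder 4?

175

Others bid (4, 4, 4, 4): truth gives 12; bid 10 gives 14 > 12. Violating.
Others bid (4, 4, 4, 10): truth gives 11; bid 10 gives 13 > 11. Violating.
Others bid (4, 4, 4, 16): truth gives 10; bid 16 gives 11 > 10. Violating.
Others bid (4, 4, 4, 28): truth gives 0; bid 28 gives 6 > 0. Violating.
Others bid (4, 4, 4, 19): truth gives 9; no alternative beats it.
Others bid (4, 4, 10, 16): truth gives 9; no alternative beats it.
(Checking all 625 profiles: 175 have a profitable deviation, 450 do not.)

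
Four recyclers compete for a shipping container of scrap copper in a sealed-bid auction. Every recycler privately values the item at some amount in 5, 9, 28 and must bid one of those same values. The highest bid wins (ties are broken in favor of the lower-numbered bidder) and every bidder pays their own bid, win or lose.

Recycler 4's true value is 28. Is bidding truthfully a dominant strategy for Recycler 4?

Consider the case where Recycler 1 bids 5, Recycler 2 bids 5 and Recycler 3 bids 5.
Truthful bid 28: wins, pays 28, utility 28 - 28 = 0.
Bid 9 instead: wins, pays 9, utility 28 - 9 = 19.
Since 19 > 0, bidding 9 is strictly better here, so truthful bidding is not dominant.

No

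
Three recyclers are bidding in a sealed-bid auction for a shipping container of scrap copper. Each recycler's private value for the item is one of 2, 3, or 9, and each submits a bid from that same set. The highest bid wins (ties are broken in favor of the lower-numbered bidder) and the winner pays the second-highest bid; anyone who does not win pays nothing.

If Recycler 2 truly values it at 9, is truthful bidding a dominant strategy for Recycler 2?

Check each profile of the others' bids and compare truth against every alternative bid.
Others bid (3, 2): truth gives 6, best alternative gives 0.
Others bid (3, 3): truth gives 6, best alternative gives 0.
Others bid (2, 2): truth gives 7, best alternative gives 7.
Others bid (2, 3): truth gives 6, best alternative gives 6.
Others bid (2, 9): truth gives 0, best alternative gives 0.
Others bid (3, 9): truth gives 0, best alternative gives 0.
(Remaining 3 profiles checked similarly; truth is weakly best in each.)
In every case the truthful bid is at least as good as any alternative, so it is a dominant strategy.

Yes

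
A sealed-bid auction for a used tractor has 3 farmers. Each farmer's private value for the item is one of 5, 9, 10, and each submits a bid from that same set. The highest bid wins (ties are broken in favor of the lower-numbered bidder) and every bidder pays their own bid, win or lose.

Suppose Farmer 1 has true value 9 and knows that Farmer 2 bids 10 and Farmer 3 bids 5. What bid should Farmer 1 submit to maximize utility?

10

Bid 5: loses but pays 5, utility -5.
Bid 9: loses but pays 9, utility -9.
Bid 10: wins, pays 10, utility 9 - 10 = -1.
The best choice is 10 with utility -1.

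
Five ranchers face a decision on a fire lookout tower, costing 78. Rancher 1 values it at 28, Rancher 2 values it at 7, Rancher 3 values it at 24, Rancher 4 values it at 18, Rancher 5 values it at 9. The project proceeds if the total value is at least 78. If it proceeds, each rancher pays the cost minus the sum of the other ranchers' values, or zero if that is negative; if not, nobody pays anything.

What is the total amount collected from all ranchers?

Total value 86 ≥ cost 78, so it is built.
Rancher 1: others sum to 58; max(0, 78 - 58) = 20.
Rancher 2: others sum to 79; max(0, 78 - 79) = 0.
Rancher 3: others sum to 62; max(0, 78 - 62) = 16.
Rancher 4: others sum to 68; max(0, 78 - 68) = 10.
Rancher 5: others sum to 77; max(0, 78 - 77) = 1.
Total collected = 20 + 0 + 16 + 10 + 1 = 47.

47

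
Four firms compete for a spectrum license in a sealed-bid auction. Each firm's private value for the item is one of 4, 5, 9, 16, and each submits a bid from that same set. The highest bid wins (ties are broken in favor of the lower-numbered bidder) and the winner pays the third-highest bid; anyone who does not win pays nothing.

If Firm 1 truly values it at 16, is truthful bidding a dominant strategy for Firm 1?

Yes

Check each profile of the others' bids and compare truth against every alternative bid.
Others bid (4, 4, 16): truth gives 12, best alternative gives 0.
Others bid (4, 16, 4): truth gives 12, best alternative gives 0.
Others bid (16, 4, 4): truth gives 12, best alternative gives 0.
Others bid (4, 5, 16): truth gives 11, best alternative gives 0.
Others bid (4, 16, 5): truth gives 11, best alternative gives 0.
Others bid (5, 4, 16): truth gives 11, best alternative gives 0.
(Remaining 58 profiles checked similarly; truth is weakly best in each.)
In every case the truthful bid is at least as good as any alternative, so it is a dominant strategy.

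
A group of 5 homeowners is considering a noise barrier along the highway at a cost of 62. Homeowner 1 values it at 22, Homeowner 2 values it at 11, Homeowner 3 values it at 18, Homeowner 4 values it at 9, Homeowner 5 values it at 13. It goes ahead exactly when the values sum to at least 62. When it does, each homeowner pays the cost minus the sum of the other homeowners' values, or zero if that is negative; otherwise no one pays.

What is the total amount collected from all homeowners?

Total value 73 ≥ cost 62, so it is built.
Homeowner 1: others sum to 51; max(0, 62 - 51) = 11.
Homeowner 2: others sum to 62; max(0, 62 - 62) = 0.
Homeowner 3: others sum to 55; max(0, 62 - 55) = 7.
Homeowner 4: others sum to 64; max(0, 62 - 64) = 0.
Homeowner 5: others sum to 60; max(0, 62 - 60) = 2.
Total collected = 11 + 0 + 7 + 0 + 2 = 20.

20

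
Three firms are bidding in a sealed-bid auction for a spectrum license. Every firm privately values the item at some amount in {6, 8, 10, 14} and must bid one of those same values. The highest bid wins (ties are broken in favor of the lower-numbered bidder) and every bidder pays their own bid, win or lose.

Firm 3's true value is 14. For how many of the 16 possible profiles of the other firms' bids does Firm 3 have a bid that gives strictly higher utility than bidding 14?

11

Others bid (6, 6): truth gives 0; bid 8 gives 6 > 0. Violating.
Others bid (6, 8): truth gives 0; bid 10 gives 4 > 0. Violating.
Others bid (6, 14): truth gives -14; bid 6 gives -6 > -14. Violating.
Others bid (8, 6): truth gives 0; bid 10 gives 4 > 0. Violating.
Others bid (6, 10): truth gives 0; no alternative beats it.
Others bid (8, 10): truth gives 0; no alternative beats it.
(Checking all 16 profiles: 11 have a profitable deviation, 5 do not.)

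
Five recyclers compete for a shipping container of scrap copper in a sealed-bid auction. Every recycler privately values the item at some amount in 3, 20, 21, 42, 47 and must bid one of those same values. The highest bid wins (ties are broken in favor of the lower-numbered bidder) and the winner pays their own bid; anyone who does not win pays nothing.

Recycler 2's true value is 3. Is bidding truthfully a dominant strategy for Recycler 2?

Check each profile of the others' bids and compare truth against every alternative bid.
Others bid (3, 3, 3, 3): truth gives 0, best alternative gives -17.
Others bid (3, 3, 3, 20): truth gives 0, best alternative gives -17.
Others bid (3, 3, 20, 3): truth gives 0, best alternative gives -17.
Others bid (3, 3, 20, 20): truth gives 0, best alternative gives -17.
Others bid (3, 20, 3, 3): truth gives 0, best alternative gives -17.
Others bid (3, 20, 3, 20): truth gives 0, best alternative gives -17.
(Remaining 619 profiles checked similarly; truth is weakly best in each.)
In every case the truthful bid is at least as good as any alternative, so it is a dominant strategy.

Yes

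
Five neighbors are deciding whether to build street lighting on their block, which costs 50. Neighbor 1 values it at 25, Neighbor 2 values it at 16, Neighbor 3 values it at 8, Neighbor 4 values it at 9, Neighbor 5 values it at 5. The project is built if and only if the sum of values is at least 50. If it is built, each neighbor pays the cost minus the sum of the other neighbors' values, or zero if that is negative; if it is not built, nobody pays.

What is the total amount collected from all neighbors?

15

Total value 63 ≥ cost 50, so it is built.
Neighbor 1: others sum to 38; max(0, 50 - 38) = 12.
Neighbor 2: others sum to 47; max(0, 50 - 47) = 3.
Neighbor 3: others sum to 55; max(0, 50 - 55) = 0.
Neighbor 4: others sum to 54; max(0, 50 - 54) = 0.
Neighbor 5: others sum to 58; max(0, 50 - 58) = 0.
Total collected = 12 + 3 + 0 + 0 + 0 = 15.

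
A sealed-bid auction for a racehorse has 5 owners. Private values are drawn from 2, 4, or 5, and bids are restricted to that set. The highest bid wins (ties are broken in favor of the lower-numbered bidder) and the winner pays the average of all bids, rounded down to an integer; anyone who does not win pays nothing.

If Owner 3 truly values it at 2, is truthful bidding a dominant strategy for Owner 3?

Check each profile of the others' bids and compare truth against every alternative bid.
Others bid (2, 2, 4, 4): truth gives 0, best alternative gives -1.
Others bid (2, 2, 2, 2): truth gives 0, best alternative gives 0.
Others bid (2, 2, 2, 4): truth gives 0, best alternative gives 0.
Others bid (2, 2, 2, 5): truth gives 0, best alternative gives 0.
Others bid (2, 2, 4, 2): truth gives 0, best alternative gives 0.
Others bid (2, 2, 4, 5): truth gives 0, best alternative gives 0.
(Remaining 75 profiles checked similarly; truth is weakly best in each.)
In every case the truthful bid is at least as good as any alternative, so it is a dominant strategy.

Yes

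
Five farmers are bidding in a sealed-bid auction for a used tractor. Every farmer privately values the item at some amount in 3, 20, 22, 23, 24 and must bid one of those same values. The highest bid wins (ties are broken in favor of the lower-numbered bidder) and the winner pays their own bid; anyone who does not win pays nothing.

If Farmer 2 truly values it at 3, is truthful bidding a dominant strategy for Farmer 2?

Yes

Check each profile of the others' bids and compare truth against every alternative bid.
Others bid (3, 3, 3, 3): truth gives 0, best alternative gives -17.
Others bid (3, 3, 3, 20): truth gives 0, best alternative gives -17.
Others bid (3, 3, 20, 3): truth gives 0, best alternative gives -17.
Others bid (3, 3, 20, 20): truth gives 0, best alternative gives -17.
Others bid (3, 20, 3, 3): truth gives 0, best alternative gives -17.
Others bid (3, 20, 3, 20): truth gives 0, best alternative gives -17.
(Remaining 619 profiles checked similarly; truth is weakly best in each.)
In every case the truthful bid is at least as good as any alternative, so it is a dominant strategy.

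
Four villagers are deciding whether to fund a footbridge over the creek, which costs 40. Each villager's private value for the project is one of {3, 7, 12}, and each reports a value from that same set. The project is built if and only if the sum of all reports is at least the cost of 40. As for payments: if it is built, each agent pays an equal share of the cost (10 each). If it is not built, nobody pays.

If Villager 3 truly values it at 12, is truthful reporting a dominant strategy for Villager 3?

Check each profile of the others' reports and compare truth against every alternative report.
Others report (7, 12, 12): truth gives 2, best alternative gives 0.
Others report (12, 7, 12): truth gives 2, best alternative gives 0.
Others report (12, 12, 7): truth gives 2, best alternative gives 0.
Others report (12, 12, 12): truth gives 2, best alternative gives 2.
Others report (3, 3, 3): truth gives 0, best alternative gives 0.
Others report (3, 3, 7): truth gives 0, best alternative gives 0.
(Remaining 21 profiles checked similarly; truth is weakly best in each.)
In every case the truthful report is at least as good as any alternative, so it is a dominant strategy.

Yes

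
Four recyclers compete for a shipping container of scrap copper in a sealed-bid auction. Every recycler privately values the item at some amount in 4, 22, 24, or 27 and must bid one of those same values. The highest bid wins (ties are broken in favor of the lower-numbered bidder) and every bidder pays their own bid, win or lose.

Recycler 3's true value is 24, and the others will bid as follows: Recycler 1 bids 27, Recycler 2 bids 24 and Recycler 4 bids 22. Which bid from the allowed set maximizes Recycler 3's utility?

4

Bid 4: loses but pays 4, utility -4.
Bid 22: loses but pays 22, utility -22.
Bid 24: loses but pays 24, utility -24.
Bid 27: loses but pays 27, utility -27.
The best choice is 4 with utility -4.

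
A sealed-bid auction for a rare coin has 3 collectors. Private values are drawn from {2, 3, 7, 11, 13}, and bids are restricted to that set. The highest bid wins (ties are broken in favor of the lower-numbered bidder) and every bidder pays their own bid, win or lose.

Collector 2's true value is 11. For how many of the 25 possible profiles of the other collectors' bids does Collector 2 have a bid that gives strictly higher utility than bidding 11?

19

Others bid (2, 2): truth gives 0; bid 3 gives 8 > 0. Violating.
Others bid (2, 3): truth gives 0; bid 3 gives 8 > 0. Violating.
Others bid (2, 7): truth gives 0; bid 7 gives 4 > 0. Violating.
Others bid (2, 13): truth gives -11; bid 2 gives -2 > -11. Violating.
Others bid (2, 11): truth gives 0; no alternative beats it.
Others bid (3, 11): truth gives 0; no alternative beats it.
(Checking all 25 profiles: 19 have a profitable deviation, 6 do not.)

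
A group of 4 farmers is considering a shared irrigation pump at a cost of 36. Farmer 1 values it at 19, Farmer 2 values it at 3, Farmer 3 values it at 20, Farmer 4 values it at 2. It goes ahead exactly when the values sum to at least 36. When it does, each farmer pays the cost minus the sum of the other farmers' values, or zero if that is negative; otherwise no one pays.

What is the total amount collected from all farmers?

23

Total value 44 ≥ cost 36, so it is built.
Farmer 1: others sum to 25; max(0, 36 - 25) = 11.
Farmer 2: others sum to 41; max(0, 36 - 41) = 0.
Farmer 3: others sum to 24; max(0, 36 - 24) = 12.
Farmer 4: others sum to 42; max(0, 36 - 42) = 0.
Total collected = 11 + 0 + 12 + 0 = 23.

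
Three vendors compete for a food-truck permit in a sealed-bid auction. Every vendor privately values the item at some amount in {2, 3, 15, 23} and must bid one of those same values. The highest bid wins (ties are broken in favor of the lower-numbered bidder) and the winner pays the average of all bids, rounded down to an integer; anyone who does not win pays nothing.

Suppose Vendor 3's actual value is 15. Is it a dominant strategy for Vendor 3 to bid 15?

Consider the case where Vendor 1 bids 2 and Vendor 2 bids 2.
Truthful bid 15: wins, pays 6, utility 15 - 6 = 9.
Bid 3 instead: wins, pays 2, utility 15 - 2 = 13.
Since 13 > 9, bidding 3 is strictly better here, so truthful bidding is not dominant.

No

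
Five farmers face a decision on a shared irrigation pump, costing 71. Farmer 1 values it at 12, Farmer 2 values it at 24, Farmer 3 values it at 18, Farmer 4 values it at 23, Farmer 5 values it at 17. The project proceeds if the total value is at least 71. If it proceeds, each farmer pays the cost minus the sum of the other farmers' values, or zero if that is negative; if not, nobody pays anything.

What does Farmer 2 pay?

1

Total value 94 ≥ cost 71, so the project is built.
The other farmers' values sum to 70.
Cost minus that sum is 71 - 70 = 1.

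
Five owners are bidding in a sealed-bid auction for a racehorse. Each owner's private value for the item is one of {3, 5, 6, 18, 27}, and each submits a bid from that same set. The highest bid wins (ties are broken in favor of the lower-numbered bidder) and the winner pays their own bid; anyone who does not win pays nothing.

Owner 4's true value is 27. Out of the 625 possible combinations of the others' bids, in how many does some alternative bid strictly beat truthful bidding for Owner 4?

Others bid (3, 3, 3, 3): truth gives 0; bid 5 gives 22 > 0. Violating.
Others bid (3, 3, 3, 5): truth gives 0; bid 5 gives 22 > 0. Violating.
Others bid (3, 3, 3, 6): truth gives 0; bid 6 gives 21 > 0. Violating.
Others bid (3, 3, 3, 18): truth gives 0; bid 18 gives 9 > 0. Violating.
Others bid (3, 3, 3, 27): truth gives 0; no alternative beats it.
Others bid (3, 3, 5, 27): truth gives 0; no alternative beats it.
(Checking all 625 profiles: 108 have a profitable deviation, 517 do not.)

108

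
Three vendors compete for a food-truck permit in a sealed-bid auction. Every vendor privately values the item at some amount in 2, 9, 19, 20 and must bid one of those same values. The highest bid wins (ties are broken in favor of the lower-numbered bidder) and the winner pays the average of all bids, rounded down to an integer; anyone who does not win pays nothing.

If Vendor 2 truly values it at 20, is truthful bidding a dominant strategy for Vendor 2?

Consider the case where Vendor 1 bids 2 and Vendor 3 bids 2.
Truthful bid 20: wins, pays 8, utility 20 - 8 = 12.
Bid 9 instead: wins, pays 4, utility 20 - 4 = 16.
Since 16 > 12, bidding 9 is strictly better here, so truthful bidding is not dominant.

No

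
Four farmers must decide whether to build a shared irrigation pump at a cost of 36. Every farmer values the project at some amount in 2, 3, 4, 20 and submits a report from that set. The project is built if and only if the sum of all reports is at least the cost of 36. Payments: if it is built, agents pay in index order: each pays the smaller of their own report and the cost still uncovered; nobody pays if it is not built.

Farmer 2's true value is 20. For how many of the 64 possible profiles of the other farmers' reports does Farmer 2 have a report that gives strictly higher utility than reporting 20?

10

Others report (2, 20, 20): truth gives 0; report 2 gives 18 > 0. Violating.
Others report (3, 20, 20): truth gives 0; report 2 gives 18 > 0. Violating.
Others report (4, 20, 20): truth gives 0; report 2 gives 18 > 0. Violating.
Others report (20, 2, 20): truth gives 4; report 2 gives 18 > 4. Violating.
Others report (2, 2, 2): truth gives 0; no alternative beats it.
Others report (2, 2, 3): truth gives 0; no alternative beats it.
(Checking all 64 profiles: 10 have a profitable deviation, 54 do not.)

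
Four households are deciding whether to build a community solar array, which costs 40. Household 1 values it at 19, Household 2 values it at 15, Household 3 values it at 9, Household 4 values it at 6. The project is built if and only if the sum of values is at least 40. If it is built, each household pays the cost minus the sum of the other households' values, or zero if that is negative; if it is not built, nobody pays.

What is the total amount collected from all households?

Total value 49 ≥ cost 40, so it is built.
Household 1: others sum to 30; max(0, 40 - 30) = 10.
Household 2: others sum to 34; max(0, 40 - 34) = 6.
Household 3: others sum to 40; max(0, 40 - 40) = 0.
Household 4: others sum to 43; max(0, 40 - 43) = 0.
Total collected = 10 + 6 + 0 + 0 = 16.

16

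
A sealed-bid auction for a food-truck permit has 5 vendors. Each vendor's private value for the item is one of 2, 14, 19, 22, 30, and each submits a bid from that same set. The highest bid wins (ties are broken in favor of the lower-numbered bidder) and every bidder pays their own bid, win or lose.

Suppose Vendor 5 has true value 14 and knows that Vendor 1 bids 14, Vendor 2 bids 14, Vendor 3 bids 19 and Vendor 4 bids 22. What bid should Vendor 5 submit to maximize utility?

2

Bid 2: loses but pays 2, utility -2.
Bid 14: loses but pays 14, utility -14.
Bid 19: loses but pays 19, utility -19.
Bid 22: loses but pays 22, utility -22.
Bid 30: wins, pays 30, utility 14 - 30 = -16.
The best choice is 2 with utility -2.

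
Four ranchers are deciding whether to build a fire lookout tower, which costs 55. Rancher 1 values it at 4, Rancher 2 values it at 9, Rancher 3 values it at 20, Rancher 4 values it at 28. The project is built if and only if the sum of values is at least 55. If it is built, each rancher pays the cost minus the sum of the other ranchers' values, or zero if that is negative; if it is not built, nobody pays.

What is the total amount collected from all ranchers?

39

Total value 61 ≥ cost 55, so it is built.
Rancher 1: others sum to 57; max(0, 55 - 57) = 0.
Rancher 2: others sum to 52; max(0, 55 - 52) = 3.
Rancher 3: others sum to 41; max(0, 55 - 41) = 14.
Rancher 4: others sum to 33; max(0, 55 - 33) = 22.
Total collected = 0 + 3 + 14 + 22 = 39.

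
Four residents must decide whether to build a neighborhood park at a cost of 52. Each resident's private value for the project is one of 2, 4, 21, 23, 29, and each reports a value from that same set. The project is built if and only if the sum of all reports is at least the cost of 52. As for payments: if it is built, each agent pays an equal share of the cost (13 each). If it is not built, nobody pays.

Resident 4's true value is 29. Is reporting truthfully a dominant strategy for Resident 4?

Check each profile of the others' reports and compare truth against every alternative report.
Others report (2, 2, 21): truth gives 16, best alternative gives 0.
Others report (2, 2, 23): truth gives 16, best alternative gives 0.
Others report (2, 4, 21): truth gives 16, best alternative gives 0.
Others report (2, 21, 2): truth gives 16, best alternative gives 0.
Others report (2, 21, 4): truth gives 16, best alternative gives 0.
Others report (2, 23, 2): truth gives 16, best alternative gives 0.
(Remaining 119 profiles checked similarly; truth is weakly best in each.)
In every case the truthful report is at least as good as any alternative, so it is a dominant strategy.

Yes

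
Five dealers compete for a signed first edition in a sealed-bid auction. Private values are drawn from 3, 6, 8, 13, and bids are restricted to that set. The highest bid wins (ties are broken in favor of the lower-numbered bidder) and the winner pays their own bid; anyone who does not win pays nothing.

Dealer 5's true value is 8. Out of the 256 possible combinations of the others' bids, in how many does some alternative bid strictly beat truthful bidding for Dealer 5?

Others bid (3, 3, 3, 3): truth gives 0; bid 6 gives 2 > 0. Violating.
Others bid (3, 3, 3, 6): truth gives 0; no alternative beats it.
Others bid (3, 3, 3, 8): truth gives 0; no alternative beats it.
(Checking all 256 profiles: 1 has a profitable deviation, 255 do not.)

1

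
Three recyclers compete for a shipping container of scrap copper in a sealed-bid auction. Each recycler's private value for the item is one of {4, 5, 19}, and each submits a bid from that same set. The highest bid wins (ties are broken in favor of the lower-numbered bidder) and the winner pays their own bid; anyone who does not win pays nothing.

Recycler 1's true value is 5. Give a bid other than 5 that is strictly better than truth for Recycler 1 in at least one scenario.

4

Suppose Recycler 2 bids 4 and Recycler 3 bids 4.
Bid 5: wins, pays 5, utility 5 - 5 = 0.
Bid 4: wins, pays 4, utility 5 - 4 = 1.
So bidding 4 beats truth here (1 > 0).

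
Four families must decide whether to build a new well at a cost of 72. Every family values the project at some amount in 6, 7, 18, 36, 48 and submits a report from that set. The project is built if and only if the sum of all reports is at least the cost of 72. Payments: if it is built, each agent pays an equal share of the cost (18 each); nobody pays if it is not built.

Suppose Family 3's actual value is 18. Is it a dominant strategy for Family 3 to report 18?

Yes

Check each profile of the others' reports and compare truth against every alternative report.
Others report (6, 6, 6): truth gives 0, best alternative gives 0.
Others report (6, 6, 7): truth gives 0, best alternative gives 0.
Others report (6, 6, 18): truth gives 0, best alternative gives 0.
Others report (6, 6, 36): truth gives 0, best alternative gives 0.
Others report (6, 6, 48): truth gives 0, best alternative gives 0.
Others report (6, 7, 6): truth gives 0, best alternative gives 0.
(Remaining 119 profiles checked similarly; truth is weakly best in each.)
In every case the truthful report is at least as good as any alternative, so it is a dominant strategy.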